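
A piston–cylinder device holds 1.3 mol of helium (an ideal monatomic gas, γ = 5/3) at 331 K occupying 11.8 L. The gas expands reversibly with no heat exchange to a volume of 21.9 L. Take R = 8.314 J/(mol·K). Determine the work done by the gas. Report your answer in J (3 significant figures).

Adiabatic: TV^(γ−1) = const with γ = 5/3.
T₂ = T₁ (V₁/V₂)^(γ−1) = 331 × (11.8/21.9)^0.667 = 331 × 0.6622 = 219.2 K.
W_by = nCᵥ(T₁ − T₂) = (1.3)(12.47)(331 − 219.2) = 1813 J.

W ≈ 1810 J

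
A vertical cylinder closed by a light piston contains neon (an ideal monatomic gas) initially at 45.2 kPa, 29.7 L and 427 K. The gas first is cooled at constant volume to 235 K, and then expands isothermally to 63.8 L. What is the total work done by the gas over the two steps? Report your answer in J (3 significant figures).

Step 1 (isochoric): W = 0 (constant volume).
After step 1: P = 24.88 kPa (V unchanged).
Step 2 (isothermal): W = P₁V₁ ln(V₂/V₁) = (738.8) ln(63.8/29.7) = 564.9 J.
W_total = 0 + 564.9 = 564.9 J.

W_total ≈ 565 J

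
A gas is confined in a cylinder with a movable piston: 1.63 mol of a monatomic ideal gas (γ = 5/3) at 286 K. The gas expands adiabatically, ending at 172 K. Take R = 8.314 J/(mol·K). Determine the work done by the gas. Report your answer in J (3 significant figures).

W ≈ 2320 J

Adiabatic ⇒ Q = 0, so W_by = −ΔU = nCᵥ(T₁ − T₂).
Cᵥ = 3R/2 = 12.47 J/(mol·K).
W = (1.63)(12.47)(286 − 172) = 2317 J.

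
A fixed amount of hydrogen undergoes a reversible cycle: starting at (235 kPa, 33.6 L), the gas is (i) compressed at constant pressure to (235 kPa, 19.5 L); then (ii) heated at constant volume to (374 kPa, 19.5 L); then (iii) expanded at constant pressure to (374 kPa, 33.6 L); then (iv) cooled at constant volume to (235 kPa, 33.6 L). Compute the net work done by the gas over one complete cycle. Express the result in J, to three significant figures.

W_net ≈ 1960 J

Constant-volume legs do no work.
W(i) = (235)(19.5 − 33.6) = -3314 J; W(iii) = (374)(33.6 − 19.5) = 5273 J.
W_net = -3314 + 5273 = 1960 J (the clockwise enclosed area).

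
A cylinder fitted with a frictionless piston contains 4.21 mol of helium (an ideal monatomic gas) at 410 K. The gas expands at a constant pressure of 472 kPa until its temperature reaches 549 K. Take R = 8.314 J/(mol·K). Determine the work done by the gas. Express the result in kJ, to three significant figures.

Isobaric: W = P ΔV = nR ΔT.
W = (4.21)(8.314)(549 − 410) = 4865 J.

W ≈ 4.87 kJ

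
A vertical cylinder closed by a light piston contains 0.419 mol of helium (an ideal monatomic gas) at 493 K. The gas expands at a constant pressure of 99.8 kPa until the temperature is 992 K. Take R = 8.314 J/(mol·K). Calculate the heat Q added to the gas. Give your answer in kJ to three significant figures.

Isobaric: W = nRΔT = (0.419)(8.314)(499) = 1738 J.
ΔU = nCᵥΔT with Cᵥ = 3R/2: ΔU = (0.419)(12.47)(499) = 2607 J.
Q = ΔU + W = 2607 + 1738 = 4346 J.

Q ≈ 4.35 kJ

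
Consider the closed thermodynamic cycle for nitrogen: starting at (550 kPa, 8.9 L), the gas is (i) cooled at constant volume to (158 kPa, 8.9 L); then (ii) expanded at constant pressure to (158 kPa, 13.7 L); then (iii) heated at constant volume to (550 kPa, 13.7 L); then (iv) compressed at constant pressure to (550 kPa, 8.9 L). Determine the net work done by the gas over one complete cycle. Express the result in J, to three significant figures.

W_net ≈ -1880 J

Constant-volume legs do no work.
W(ii) = (158)(13.7 − 8.9) = 758.4 J; W(iv) = (550)(8.9 − 13.7) = -2640 J.
W_net = 758.4 − 2640 = -1882 J (the counter-clockwise enclosed area).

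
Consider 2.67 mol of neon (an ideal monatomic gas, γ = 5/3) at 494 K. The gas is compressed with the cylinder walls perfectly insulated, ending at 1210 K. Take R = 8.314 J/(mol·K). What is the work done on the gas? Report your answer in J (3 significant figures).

W ≈ 23800 J

Adiabatic ⇒ Q = 0, so W_by = −ΔU = nCᵥ(T₁ − T₂).
Cᵥ = 3R/2 = 12.47 J/(mol·K).
W = (2.67)(12.47)(494 − 1210) = -23841 J.
Work on gas = −W_by = 23841 J.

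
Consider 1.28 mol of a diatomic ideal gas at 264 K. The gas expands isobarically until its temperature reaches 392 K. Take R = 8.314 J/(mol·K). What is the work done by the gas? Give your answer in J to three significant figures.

W ≈ 1360 J

Isobaric: W = P ΔV = nR ΔT.
W = (1.28)(8.314)(392 − 264) = 1362 J.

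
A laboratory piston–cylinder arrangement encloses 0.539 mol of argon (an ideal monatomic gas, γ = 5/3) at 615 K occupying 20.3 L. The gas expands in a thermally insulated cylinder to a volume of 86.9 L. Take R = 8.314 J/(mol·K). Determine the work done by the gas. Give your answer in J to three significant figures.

W ≈ 2570 J

Adiabatic: TV^(γ−1) = const with γ = 5/3.
T₂ = T₁ (V₁/V₂)^(γ−1) = 615 × (20.3/86.9)^0.667 = 615 × 0.3793 = 233.3 K.
W_by = nCᵥ(T₁ − T₂) = (0.539)(12.47)(615 − 233.3) = 2566 J.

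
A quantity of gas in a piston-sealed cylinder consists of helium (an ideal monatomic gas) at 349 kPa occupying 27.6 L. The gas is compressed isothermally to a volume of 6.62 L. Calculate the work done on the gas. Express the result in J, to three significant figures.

Isothermal: W = nRT ln(V₂/V₁) = P₁V₁ ln(V₂/V₁).
P₁V₁ = (349 kPa)(27.6 L) = 9632 J.
W = 9632 × ln(6.62/27.6) = 9632 × -1.428
W_by_gas = -13752 J; work on gas = −W_by = 13752 J.

W ≈ 13800 J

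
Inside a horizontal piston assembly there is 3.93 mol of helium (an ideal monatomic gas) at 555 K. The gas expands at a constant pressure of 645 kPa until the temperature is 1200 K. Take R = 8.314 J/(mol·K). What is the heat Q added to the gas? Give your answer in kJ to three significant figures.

Isobaric: W = nRΔT = (3.93)(8.314)(645) = 21075 J.
ΔU = nCᵥΔT with Cᵥ = 3R/2: ΔU = (3.93)(12.47)(645) = 31612 J.
Q = ΔU + W = 31612 + 21075 = 52687 J.

Q ≈ 52.7 kJ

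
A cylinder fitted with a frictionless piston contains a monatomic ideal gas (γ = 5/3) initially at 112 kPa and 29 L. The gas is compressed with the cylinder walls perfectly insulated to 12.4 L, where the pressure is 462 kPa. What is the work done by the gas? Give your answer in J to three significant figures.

W ≈ -3720 J

Adiabatic: W = (P₁V₁ − P₂V₂)/(γ − 1) with γ = 5/3.
P₁V₁ = 3248 J, P₂V₂ = 5729 J.
W = (3248 − 5729) / 0.6667 = -3721 J.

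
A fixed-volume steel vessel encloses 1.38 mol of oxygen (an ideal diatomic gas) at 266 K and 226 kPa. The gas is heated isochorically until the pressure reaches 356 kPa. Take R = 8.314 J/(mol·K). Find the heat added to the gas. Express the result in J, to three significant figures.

Q ≈ 4390 J

Constant volume ⇒ W = 0, so Q = ΔU = nCᵥΔT with Cᵥ = 5R/2 = 20.79 J/(mol·K).
At constant V, T₂/T₁ = P₂/P₁ ⇒ ΔT = T₁(P₂/P₁ − 1) = 266·(356/226 − 1) = 153 K.
ΔU = (1.38)(20.79)(153) = 4389 J.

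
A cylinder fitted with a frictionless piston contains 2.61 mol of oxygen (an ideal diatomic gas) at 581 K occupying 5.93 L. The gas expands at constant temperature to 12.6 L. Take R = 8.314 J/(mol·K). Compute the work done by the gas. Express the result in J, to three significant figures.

W ≈ 9500 J

Isothermal: W = nRT ln(V₂/V₁).
W = (2.61)(8.314)(581) × ln(12.6/5.93)
  = 12607 × 0.7537
W_by_gas = 9502 J.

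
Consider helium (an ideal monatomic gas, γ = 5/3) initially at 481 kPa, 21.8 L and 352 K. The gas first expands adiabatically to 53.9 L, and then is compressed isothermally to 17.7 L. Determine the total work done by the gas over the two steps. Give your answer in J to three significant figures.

Step 1 (adiabatic): W = (P₁V₁ − P₂V₂)/(γ−1) = (10486 − 5735)/0.667 = 7127 J.
After step 1: P = 106.4 kPa, V = 53.9 L, T = 192.5 K.
Step 2 (isothermal): W = P₁V₁ ln(V₂/V₁) = (5735) ln(17.7/53.9) = -6386 J.
W_total = 7127 − 6386 = 740.6 J.

W_total ≈ 741 J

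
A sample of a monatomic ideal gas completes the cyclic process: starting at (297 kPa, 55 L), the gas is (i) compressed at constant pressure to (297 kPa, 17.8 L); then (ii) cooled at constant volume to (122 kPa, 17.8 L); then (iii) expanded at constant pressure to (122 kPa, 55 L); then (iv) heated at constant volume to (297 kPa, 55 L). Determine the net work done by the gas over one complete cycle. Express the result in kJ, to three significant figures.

Constant-volume legs do no work.
W(i) = (297)(17.8 − 55) = -11048 J; W(iii) = (122)(55 − 17.8) = 4538 J.
W_net = -11048 + 4538 = -6510 J (the counter-clockwise enclosed area).

W_net ≈ -6.51 kJ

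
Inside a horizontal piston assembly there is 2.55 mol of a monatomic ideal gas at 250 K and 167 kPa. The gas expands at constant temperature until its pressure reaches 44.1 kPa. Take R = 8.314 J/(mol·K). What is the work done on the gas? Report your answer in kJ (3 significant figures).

W ≈ -7.06 kJ

Isothermal process: W = nRT ln(V₂/V₁) = nRT ln(P₁/P₂).
W = (2.55)(8.314)(250) × ln(167/44.1)
  = 5300 × ln(3.787) = 5300 × 1.332
W_by_gas = 7057 J; work on gas = −W_by = -7057 J.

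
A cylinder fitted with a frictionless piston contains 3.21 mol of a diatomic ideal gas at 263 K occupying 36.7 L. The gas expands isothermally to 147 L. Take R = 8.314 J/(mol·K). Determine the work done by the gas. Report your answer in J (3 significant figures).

W ≈ 9740 J

Isothermal: W = nRT ln(V₂/V₁).
W = (3.21)(8.314)(263) × ln(147/36.7)
  = 7019 × 1.388
W_by_gas = 9740 J.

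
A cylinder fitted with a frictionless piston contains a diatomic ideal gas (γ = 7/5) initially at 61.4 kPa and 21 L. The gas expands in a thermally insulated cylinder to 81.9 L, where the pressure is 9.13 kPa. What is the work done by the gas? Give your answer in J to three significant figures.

W ≈ 1350 J

Adiabatic: W = (P₁V₁ − P₂V₂)/(γ − 1) with γ = 7/5.
P₁V₁ = 1289 J, P₂V₂ = 747.7 J.
W = (1289 − 747.7) / 0.4 = 1354 J.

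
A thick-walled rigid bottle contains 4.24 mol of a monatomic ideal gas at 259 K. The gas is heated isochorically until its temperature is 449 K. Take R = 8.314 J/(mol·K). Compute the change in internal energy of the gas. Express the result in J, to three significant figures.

Constant volume ⇒ W = 0, so Q = ΔU = nCᵥΔT with Cᵥ = 3R/2 = 12.47 J/(mol·K).
ΔU = (4.24)(12.47)(449 − 259) = 10047 J.

ΔU ≈ 10000 J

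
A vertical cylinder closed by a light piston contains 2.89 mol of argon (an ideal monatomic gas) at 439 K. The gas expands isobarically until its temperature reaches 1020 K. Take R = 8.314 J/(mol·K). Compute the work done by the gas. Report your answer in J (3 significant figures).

W ≈ 14000 J

Isobaric: W = P ΔV = nR ΔT.
W = (2.89)(8.314)(1020 − 439) = 13960 J.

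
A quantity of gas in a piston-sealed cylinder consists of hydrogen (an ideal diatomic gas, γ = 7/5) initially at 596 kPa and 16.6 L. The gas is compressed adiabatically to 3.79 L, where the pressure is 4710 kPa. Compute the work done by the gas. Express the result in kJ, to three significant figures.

W ≈ -19.9 kJ

Adiabatic: W = (P₁V₁ − P₂V₂)/(γ − 1) with γ = 7/5.
P₁V₁ = 9894 J, P₂V₂ = 17851 J.
W = (9894 − 17851) / 0.4 = -19893 J.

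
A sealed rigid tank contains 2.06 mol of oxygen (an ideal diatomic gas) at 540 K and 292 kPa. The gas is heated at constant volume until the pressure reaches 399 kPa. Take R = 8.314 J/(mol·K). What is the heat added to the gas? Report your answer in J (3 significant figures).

Constant volume ⇒ W = 0, so Q = ΔU = nCᵥΔT with Cᵥ = 5R/2 = 20.79 J/(mol·K).
At constant V, T₂/T₁ = P₂/P₁ ⇒ ΔT = T₁(P₂/P₁ − 1) = 540·(399/292 − 1) = 197.9 K.
ΔU = (2.06)(20.79)(197.9) = 8473 J.

Q ≈ 8470 J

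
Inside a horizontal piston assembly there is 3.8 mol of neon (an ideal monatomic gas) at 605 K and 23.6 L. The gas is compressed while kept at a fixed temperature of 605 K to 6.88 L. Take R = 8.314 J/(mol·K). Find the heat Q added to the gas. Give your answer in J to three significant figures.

Q ≈ -23600 J

Isothermal ⇒ ΔU = 0, so Q = W = nRT ln(V₂/V₁).
Q = (3.8)(8.314)(605) ln(6.88/23.6) = 19114 × -1.233 = -23560 J.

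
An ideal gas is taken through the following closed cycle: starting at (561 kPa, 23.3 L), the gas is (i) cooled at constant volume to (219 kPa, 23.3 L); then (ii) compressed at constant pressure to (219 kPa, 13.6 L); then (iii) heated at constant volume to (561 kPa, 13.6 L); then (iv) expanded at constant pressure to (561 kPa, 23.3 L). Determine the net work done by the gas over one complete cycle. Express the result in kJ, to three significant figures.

Constant-volume legs do no work.
W(ii) = (219)(13.6 − 23.3) = -2124 J; W(iv) = (561)(23.3 − 13.6) = 5442 J.
W_net = -2124 + 5442 = 3317 J (the clockwise enclosed area).

W_net ≈ 3.32 kJ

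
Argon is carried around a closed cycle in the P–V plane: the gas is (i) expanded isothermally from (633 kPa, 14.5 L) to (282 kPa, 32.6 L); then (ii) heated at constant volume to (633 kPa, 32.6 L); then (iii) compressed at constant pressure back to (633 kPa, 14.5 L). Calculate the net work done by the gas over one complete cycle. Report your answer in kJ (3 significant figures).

W_net ≈ -4.02 kJ

Leg (i): W = PᵢVᵢ ln(V_f/Vᵢ) = (9178) ln(32.6/14.5) = 7436 J.
Leg (ii): W = 0.
Leg (iii): W = PΔV = (633)(14.5 − 32.6) = -11457 J.
W_net = 7436 − 11457 = -4021 J.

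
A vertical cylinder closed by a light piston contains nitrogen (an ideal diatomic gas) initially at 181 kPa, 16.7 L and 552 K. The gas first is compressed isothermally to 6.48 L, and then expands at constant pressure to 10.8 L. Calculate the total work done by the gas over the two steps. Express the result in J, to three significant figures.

W_total ≈ -846 J

Step 1 (isothermal): W = P₁V₁ ln(V₂/V₁) = (3023) ln(6.48/16.7) = -2862 J.
After step 1: P = 466.5 kPa, V = 6.48 L, T = 552 K.
Step 2 (isobaric): W = PΔV = (466.5 kPa)(10.8 − 6.48 L) = 2015 J.
W_total = -2862 + 2015 = -846.4 J.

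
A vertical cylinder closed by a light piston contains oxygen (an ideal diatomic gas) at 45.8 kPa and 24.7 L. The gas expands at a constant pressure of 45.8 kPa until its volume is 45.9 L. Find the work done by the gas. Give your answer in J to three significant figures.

W ≈ 971 J

Isobaric: W = P ΔV.
W = (45.8 kPa)(45.9 − 24.7 L) = (45.8)(21.2) = 971 J.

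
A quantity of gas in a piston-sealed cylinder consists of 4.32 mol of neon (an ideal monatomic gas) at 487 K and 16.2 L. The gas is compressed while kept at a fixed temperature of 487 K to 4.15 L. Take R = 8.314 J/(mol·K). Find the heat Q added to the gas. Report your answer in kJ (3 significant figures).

Isothermal ⇒ ΔU = 0, so Q = W = nRT ln(V₂/V₁).
Q = (4.32)(8.314)(487) ln(4.15/16.2) = 17491 × -1.362 = -23821 J.

Q ≈ -23.8 kJ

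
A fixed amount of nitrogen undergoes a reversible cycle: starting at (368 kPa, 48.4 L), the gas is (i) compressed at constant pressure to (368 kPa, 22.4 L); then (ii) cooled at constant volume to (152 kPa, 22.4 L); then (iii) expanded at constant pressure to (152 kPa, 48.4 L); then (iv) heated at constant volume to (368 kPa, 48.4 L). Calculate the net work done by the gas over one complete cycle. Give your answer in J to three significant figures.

W_net ≈ -5620 J

Constant-volume legs do no work.
W(i) = (368)(22.4 − 48.4) = -9568 J; W(iii) = (152)(48.4 − 22.4) = 3952 J.
W_net = -9568 + 3952 = -5616 J (the counter-clockwise enclosed area).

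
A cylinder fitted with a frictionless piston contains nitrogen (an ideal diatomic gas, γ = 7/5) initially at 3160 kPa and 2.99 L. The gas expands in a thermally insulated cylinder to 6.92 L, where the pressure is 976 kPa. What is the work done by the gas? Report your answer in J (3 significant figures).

Adiabatic: W = (P₁V₁ − P₂V₂)/(γ − 1) with γ = 7/5.
P₁V₁ = 9448 J, P₂V₂ = 6754 J.
W = (9448 − 6754) / 0.4 = 6736 J.

W ≈ 6740 J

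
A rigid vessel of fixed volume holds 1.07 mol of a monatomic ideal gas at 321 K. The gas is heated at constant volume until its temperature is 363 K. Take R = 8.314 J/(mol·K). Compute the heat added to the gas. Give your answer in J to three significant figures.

Q ≈ 560 J

Constant volume ⇒ W = 0, so Q = ΔU = nCᵥΔT with Cᵥ = 3R/2 = 12.47 J/(mol·K).
ΔU = (1.07)(12.47)(363 − 321) = 560.4 J.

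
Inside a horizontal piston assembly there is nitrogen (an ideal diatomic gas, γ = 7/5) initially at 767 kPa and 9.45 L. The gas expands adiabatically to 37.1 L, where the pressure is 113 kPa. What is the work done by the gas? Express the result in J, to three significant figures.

Adiabatic: W = (P₁V₁ − P₂V₂)/(γ − 1) with γ = 7/5.
P₁V₁ = 7248 J, P₂V₂ = 4192 J.
W = (7248 − 4192) / 0.4 = 7640 J.

W ≈ 7640 J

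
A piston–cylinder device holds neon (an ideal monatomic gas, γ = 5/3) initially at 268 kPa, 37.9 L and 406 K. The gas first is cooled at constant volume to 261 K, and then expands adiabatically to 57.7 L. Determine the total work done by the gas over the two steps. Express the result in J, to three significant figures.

W_total ≈ 2390 J

Step 1 (isochoric): W = 0 (constant volume).
After step 1: P = 172.3 kPa (V unchanged).
Step 2 (adiabatic): W = (P₁V₁ − P₂V₂)/(γ−1) = (6530 − 4934)/0.667 = 2393 J.
W_total = 0 + 2393 = 2393 J.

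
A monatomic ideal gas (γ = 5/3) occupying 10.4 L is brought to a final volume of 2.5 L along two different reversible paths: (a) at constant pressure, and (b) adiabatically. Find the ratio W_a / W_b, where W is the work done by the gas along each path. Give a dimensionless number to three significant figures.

Path (a) isobaric: W = P₁(V₂ − V₁) → W_a/(P₁V₁) = -0.7596.
Path (b) adiabatic: W = P₁V₁(1 − (V₁/V₂)^(γ−1))/(γ−1) → W_b/(P₁V₁) = -2.38.
W_a / W_b = -0.7596 / -2.38 = 0.3192.

W_a / W_b ≈ 0.319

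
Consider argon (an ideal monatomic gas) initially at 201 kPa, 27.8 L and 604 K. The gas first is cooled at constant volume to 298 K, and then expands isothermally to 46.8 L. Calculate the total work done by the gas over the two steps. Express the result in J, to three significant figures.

Step 1 (isochoric): W = 0 (constant volume).
After step 1: P = 99.17 kPa (V unchanged).
Step 2 (isothermal): W = P₁V₁ ln(V₂/V₁) = (2757) ln(46.8/27.8) = 1436 J.
W_total = 0 + 1436 = 1436 J.

W_total ≈ 1440 J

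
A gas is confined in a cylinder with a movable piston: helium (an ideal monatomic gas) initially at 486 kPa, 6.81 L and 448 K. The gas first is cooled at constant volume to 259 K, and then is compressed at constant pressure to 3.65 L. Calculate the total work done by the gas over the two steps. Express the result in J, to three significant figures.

Step 1 (isochoric): W = 0 (constant volume).
After step 1: P = 281 kPa (V unchanged).
Step 2 (isobaric): W = PΔV = (281 kPa)(3.65 − 6.81 L) = -887.9 J.
W_total = 0 − 887.9 = -887.9 J.

W_total ≈ -888 J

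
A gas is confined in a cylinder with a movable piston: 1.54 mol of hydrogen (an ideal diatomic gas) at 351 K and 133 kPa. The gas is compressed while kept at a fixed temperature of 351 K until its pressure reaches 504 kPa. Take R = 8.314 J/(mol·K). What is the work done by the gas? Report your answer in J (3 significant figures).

W ≈ -5990 J

Isothermal process: W = nRT ln(V₂/V₁) = nRT ln(P₁/P₂).
W = (1.54)(8.314)(351) × ln(133/504)
  = 4494 × ln(0.2639) = 4494 × -1.332
W_by_gas = -5987 J.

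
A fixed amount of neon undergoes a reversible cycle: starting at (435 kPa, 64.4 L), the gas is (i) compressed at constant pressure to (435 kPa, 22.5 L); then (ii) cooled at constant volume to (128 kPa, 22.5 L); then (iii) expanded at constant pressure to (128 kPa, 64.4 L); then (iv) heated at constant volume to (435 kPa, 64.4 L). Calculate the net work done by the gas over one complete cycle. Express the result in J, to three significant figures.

W_net ≈ -12900 J

Constant-volume legs do no work.
W(i) = (435)(22.5 − 64.4) = -18227 J; W(iii) = (128)(64.4 − 22.5) = 5363 J.
W_net = -18227 + 5363 = -12863 J (the counter-clockwise enclosed area).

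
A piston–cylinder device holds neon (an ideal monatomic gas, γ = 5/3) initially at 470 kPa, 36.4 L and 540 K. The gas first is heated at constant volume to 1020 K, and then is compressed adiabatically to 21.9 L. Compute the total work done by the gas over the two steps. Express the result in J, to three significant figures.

Step 1 (isochoric): W = 0 (constant volume).
After step 1: P = 887.8 kPa (V unchanged).
Step 2 (adiabatic): W = (P₁V₁ − P₂V₂)/(γ−1) = (32315 − 45343)/0.667 = -19542 J.
W_total = 0 − 19542 = -19542 J.

W_total ≈ -19500 J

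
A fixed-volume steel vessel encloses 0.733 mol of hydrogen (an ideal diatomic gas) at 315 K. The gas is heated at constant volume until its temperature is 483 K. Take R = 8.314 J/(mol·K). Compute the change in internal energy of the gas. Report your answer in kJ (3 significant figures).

Constant volume ⇒ W = 0, so Q = ΔU = nCᵥΔT with Cᵥ = 5R/2 = 20.79 J/(mol·K).
ΔU = (0.733)(20.79)(483 − 315) = 2560 J.

ΔU ≈ 2.56 kJ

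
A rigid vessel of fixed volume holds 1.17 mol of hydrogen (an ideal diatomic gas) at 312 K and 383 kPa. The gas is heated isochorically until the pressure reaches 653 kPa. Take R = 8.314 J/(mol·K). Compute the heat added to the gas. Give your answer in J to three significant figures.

Constant volume ⇒ W = 0, so Q = ΔU = nCᵥΔT with Cᵥ = 5R/2 = 20.79 J/(mol·K).
At constant V, T₂/T₁ = P₂/P₁ ⇒ ΔT = T₁(P₂/P₁ − 1) = 312·(653/383 − 1) = 219.9 K.
ΔU = (1.17)(20.79)(219.9) = 5349 J.

Q ≈ 5350 J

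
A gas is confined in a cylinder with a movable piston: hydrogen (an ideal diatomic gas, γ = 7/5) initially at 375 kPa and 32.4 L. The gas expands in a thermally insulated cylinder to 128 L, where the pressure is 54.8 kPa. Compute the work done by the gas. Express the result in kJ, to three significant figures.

Adiabatic: W = (P₁V₁ − P₂V₂)/(γ − 1) with γ = 7/5.
P₁V₁ = 12150 J, P₂V₂ = 7014 J.
W = (12150 − 7014) / 0.4 = 12839 J.

W ≈ 12.8 kJ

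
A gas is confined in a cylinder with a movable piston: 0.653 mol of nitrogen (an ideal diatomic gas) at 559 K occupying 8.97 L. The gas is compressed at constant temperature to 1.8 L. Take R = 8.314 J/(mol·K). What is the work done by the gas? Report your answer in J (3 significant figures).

Isothermal: W = nRT ln(V₂/V₁).
W = (0.653)(8.314)(559) × ln(1.8/8.97)
  = 3035 × -1.606
W_by_gas = -4874 J.

W ≈ -4870 J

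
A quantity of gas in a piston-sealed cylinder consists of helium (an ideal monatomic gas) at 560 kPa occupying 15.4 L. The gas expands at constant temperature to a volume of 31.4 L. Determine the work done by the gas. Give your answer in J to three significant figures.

W ≈ 6140 J

Isothermal: W = nRT ln(V₂/V₁) = P₁V₁ ln(V₂/V₁).
P₁V₁ = (560 kPa)(15.4 L) = 8624 J.
W = 8624 × ln(31.4/15.4) = 8624 × 0.7124
W_by_gas = 6144 J.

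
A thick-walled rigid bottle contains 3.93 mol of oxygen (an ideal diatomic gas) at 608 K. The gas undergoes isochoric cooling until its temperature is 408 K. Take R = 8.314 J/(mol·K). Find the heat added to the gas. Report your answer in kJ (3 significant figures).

Q ≈ -16.3 kJ

Constant volume ⇒ W = 0, so Q = ΔU = nCᵥΔT with Cᵥ = 5R/2 = 20.79 J/(mol·K).
ΔU = (3.93)(20.79)(408 − 608) = -16337 J.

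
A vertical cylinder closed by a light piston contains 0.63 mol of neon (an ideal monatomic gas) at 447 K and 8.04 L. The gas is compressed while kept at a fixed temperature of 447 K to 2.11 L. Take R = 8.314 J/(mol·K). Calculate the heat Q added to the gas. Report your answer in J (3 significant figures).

Q ≈ -3130 J

Isothermal ⇒ ΔU = 0, so Q = W = nRT ln(V₂/V₁).
Q = (0.63)(8.314)(447) ln(2.11/8.04) = 2341 × -1.338 = -3132 J.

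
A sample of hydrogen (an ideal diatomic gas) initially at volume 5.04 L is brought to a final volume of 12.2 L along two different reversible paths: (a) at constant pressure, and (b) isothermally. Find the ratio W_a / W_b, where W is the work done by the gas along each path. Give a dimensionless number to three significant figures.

W_a / W_b ≈ 1.61

Path (a) isobaric: W = P₁(V₂ − V₁) → W_a/(P₁V₁) = 1.421.
Path (b) isothermal: W = P₁V₁ ln(V₂/V₁) → W_b/(P₁V₁) = 0.884.
W_a / W_b = 1.421 / 0.884 = 1.607.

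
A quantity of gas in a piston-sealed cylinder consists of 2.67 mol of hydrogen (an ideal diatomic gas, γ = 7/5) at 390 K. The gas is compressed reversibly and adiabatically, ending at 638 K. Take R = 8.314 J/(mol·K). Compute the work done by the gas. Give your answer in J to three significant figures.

W ≈ -13800 J

Adiabatic ⇒ Q = 0, so W_by = −ΔU = nCᵥ(T₁ − T₂).
Cᵥ = 5R/2 = 20.79 J/(mol·K).
W = (2.67)(20.79)(390 − 638) = -13763 J.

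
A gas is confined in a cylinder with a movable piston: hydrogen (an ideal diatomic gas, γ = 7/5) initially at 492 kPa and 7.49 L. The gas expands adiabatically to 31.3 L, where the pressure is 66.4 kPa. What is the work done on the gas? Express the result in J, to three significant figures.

Adiabatic: W = (P₁V₁ − P₂V₂)/(γ − 1) with γ = 7/5.
P₁V₁ = 3685 J, P₂V₂ = 2078 J.
W = (3685 − 2078) / 0.4 = 4017 J.
Work on gas = −W_by = -4017 J.

W ≈ -4020 J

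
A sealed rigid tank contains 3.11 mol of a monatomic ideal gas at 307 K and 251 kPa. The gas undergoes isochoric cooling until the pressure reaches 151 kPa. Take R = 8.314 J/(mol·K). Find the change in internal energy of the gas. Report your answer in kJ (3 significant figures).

Constant volume ⇒ W = 0, so Q = ΔU = nCᵥΔT with Cᵥ = 3R/2 = 12.47 J/(mol·K).
At constant V, T₂/T₁ = P₂/P₁ ⇒ ΔT = T₁(P₂/P₁ − 1) = 307·(151/251 − 1) = -122.3 K.
ΔU = (3.11)(12.47)(-122.3) = -4744 J.

ΔU ≈ -4.74 kJ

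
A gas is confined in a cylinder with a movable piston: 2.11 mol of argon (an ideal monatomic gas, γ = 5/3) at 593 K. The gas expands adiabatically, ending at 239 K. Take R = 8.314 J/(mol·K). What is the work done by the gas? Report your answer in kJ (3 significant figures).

Adiabatic ⇒ Q = 0, so W_by = −ΔU = nCᵥ(T₁ − T₂).
Cᵥ = 3R/2 = 12.47 J/(mol·K).
W = (2.11)(12.47)(593 − 239) = 9315 J.

W ≈ 9.32 kJ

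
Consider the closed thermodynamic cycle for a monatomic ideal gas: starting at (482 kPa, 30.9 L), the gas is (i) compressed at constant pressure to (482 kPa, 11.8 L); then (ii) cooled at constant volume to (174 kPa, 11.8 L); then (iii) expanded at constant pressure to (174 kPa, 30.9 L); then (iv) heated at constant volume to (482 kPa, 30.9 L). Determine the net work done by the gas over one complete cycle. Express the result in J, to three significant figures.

W_net ≈ -5880 J

Constant-volume legs do no work.
W(i) = (482)(11.8 − 30.9) = -9206 J; W(iii) = (174)(30.9 − 11.8) = 3323 J.
W_net = -9206 + 3323 = -5883 J (the counter-clockwise enclosed area).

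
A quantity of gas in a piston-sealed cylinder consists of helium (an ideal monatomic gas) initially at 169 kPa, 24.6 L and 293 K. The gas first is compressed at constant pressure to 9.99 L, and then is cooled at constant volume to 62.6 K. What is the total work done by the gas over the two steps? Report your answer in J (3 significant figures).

W_total ≈ -2470 J

Step 1 (isobaric): W = PΔV = (169 kPa)(9.99 − 24.6 L) = -2469 J.
Step 2 (isochoric): W = 0 (constant volume).
W_total = -2469 + 0 = -2469 J.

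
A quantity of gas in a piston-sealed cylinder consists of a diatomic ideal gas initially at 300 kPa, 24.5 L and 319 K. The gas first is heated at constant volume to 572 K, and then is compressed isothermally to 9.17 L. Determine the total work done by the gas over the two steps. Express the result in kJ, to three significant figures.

W_total ≈ -13.0 kJ

Step 1 (isochoric): W = 0 (constant volume).
After step 1: P = 537.9 kPa (V unchanged).
Step 2 (isothermal): W = P₁V₁ ln(V₂/V₁) = (13179) ln(9.17/24.5) = -12952 J.
W_total = 0 − 12952 = -12952 J.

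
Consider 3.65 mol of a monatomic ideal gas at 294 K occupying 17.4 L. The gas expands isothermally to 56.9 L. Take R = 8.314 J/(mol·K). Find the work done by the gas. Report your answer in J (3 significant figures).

W ≈ 10600 J

Isothermal: W = nRT ln(V₂/V₁).
W = (3.65)(8.314)(294) × ln(56.9/17.4)
  = 8922 × 1.185
W_by_gas = 10571 J.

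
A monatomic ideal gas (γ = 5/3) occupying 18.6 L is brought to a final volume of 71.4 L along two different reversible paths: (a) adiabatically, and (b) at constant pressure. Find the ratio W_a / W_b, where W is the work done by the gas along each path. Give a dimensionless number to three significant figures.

Path (a) adiabatic: W = P₁V₁(1 − (V₁/V₂)^(γ−1))/(γ−1) → W_a/(P₁V₁) = 0.8882.
Path (b) isobaric: W = P₁(V₂ − V₁) → W_b/(P₁V₁) = 2.839.
W_a / W_b = 0.8882 / 2.839 = 0.3129.

W_a / W_b ≈ 0.313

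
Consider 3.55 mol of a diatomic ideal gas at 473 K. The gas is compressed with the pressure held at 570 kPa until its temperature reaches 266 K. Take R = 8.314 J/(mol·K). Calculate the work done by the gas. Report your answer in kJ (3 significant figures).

Isobaric: W = P ΔV = nR ΔT.
W = (3.55)(8.314)(266 − 473) = -6110 J.

W ≈ -6.11 kJ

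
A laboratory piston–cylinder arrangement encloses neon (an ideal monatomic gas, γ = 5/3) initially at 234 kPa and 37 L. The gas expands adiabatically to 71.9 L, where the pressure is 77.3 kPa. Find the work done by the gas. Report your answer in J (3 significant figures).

W ≈ 4650 J

Adiabatic: W = (P₁V₁ − P₂V₂)/(γ − 1) with γ = 5/3.
P₁V₁ = 8658 J, P₂V₂ = 5558 J.
W = (8658 − 5558) / 0.6667 = 4650 J.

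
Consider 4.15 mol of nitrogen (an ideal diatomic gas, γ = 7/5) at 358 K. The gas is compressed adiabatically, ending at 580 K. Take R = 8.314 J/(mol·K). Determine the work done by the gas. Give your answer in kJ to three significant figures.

W ≈ -19.1 kJ

Adiabatic ⇒ Q = 0, so W_by = −ΔU = nCᵥ(T₁ − T₂).
Cᵥ = 5R/2 = 20.79 J/(mol·K).
W = (4.15)(20.79)(358 − 580) = -19149 J.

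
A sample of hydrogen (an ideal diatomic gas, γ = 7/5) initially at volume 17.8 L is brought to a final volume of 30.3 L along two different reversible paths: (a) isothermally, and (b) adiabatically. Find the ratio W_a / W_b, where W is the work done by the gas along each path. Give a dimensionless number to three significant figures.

W_a / W_b ≈ 1.11

Path (a) isothermal: W = P₁V₁ ln(V₂/V₁) → W_a/(P₁V₁) = 0.5319.
Path (b) adiabatic: W = P₁V₁(1 − (V₁/V₂)^(γ−1))/(γ−1) → W_b/(P₁V₁) = 0.4792.
W_a / W_b = 0.5319 / 0.4792 = 1.11.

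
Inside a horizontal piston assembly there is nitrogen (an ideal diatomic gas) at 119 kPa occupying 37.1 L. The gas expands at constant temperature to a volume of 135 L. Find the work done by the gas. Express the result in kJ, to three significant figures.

Isothermal: W = nRT ln(V₂/V₁) = P₁V₁ ln(V₂/V₁).
P₁V₁ = (119 kPa)(37.1 L) = 4415 J.
W = 4415 × ln(135/37.1) = 4415 × 1.292
W_by_gas = 5703 J.

W ≈ 5.70 kJ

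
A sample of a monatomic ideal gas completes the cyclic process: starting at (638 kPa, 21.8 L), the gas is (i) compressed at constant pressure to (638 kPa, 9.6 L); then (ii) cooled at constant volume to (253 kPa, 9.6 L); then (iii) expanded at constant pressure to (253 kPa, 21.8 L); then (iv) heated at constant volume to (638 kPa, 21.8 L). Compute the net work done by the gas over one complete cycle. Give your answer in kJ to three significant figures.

Constant-volume legs do no work.
W(i) = (638)(9.6 − 21.8) = -7784 J; W(iii) = (253)(21.8 − 9.6) = 3087 J.
W_net = -7784 + 3087 = -4697 J (the counter-clockwise enclosed area).

W_net ≈ -4.70 kJ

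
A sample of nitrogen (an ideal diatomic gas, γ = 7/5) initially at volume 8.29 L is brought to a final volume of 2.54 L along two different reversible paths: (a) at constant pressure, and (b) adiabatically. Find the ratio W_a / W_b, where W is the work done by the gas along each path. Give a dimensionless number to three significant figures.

W_a / W_b ≈ 0.459

Path (a) isobaric: W = P₁(V₂ − V₁) → W_a/(P₁V₁) = -0.6936.
Path (b) adiabatic: W = P₁V₁(1 − (V₁/V₂)^(γ−1))/(γ−1) → W_b/(P₁V₁) = -1.513.
W_a / W_b = -0.6936 / -1.513 = 0.4585.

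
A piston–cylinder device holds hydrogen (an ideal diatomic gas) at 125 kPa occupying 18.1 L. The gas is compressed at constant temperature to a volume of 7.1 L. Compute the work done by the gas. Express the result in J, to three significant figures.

Isothermal: W = nRT ln(V₂/V₁) = P₁V₁ ln(V₂/V₁).
P₁V₁ = (125 kPa)(18.1 L) = 2262 J.
W = 2262 × ln(7.1/18.1) = 2262 × -0.9358
W_by_gas = -2117 J.

W ≈ -2120 J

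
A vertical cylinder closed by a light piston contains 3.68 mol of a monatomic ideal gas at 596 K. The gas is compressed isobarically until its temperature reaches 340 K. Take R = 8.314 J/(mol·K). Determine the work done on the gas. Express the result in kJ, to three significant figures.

Isobaric: W = P ΔV = nR ΔT.
W = (3.68)(8.314)(340 − 596) = -7832 J.
Work on gas = −W_by = 7832 J.

W ≈ 7.83 kJ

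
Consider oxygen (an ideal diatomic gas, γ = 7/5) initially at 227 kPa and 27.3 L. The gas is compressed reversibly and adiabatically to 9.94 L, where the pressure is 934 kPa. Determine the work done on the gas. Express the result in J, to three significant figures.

W ≈ 7720 J

Adiabatic: W = (P₁V₁ − P₂V₂)/(γ − 1) with γ = 7/5.
P₁V₁ = 6197 J, P₂V₂ = 9284 J.
W = (6197 − 9284) / 0.4 = -7717 J.
Work on gas = −W_by = 7717 J.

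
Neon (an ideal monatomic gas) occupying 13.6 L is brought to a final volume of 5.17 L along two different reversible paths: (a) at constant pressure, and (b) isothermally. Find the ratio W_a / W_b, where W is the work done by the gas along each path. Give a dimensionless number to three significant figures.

Path (a) isobaric: W = P₁(V₂ − V₁) → W_a/(P₁V₁) = -0.6199.
Path (b) isothermal: W = P₁V₁ ln(V₂/V₁) → W_b/(P₁V₁) = -0.9672.
W_a / W_b = -0.6199 / -0.9672 = 0.6409.

W_a / W_b ≈ 0.641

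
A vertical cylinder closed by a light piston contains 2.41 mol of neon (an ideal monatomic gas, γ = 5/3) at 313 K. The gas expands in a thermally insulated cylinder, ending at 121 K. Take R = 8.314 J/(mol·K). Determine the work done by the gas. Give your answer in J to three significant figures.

W ≈ 5770 J

Adiabatic ⇒ Q = 0, so W_by = −ΔU = nCᵥ(T₁ − T₂).
Cᵥ = 3R/2 = 12.47 J/(mol·K).
W = (2.41)(12.47)(313 − 121) = 5771 J.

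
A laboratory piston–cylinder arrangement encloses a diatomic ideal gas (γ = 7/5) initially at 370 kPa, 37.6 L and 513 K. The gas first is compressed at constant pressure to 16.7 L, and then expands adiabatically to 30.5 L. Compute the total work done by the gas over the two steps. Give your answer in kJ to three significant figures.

Step 1 (isobaric): W = PΔV = (370 kPa)(16.7 − 37.6 L) = -7733 J.
After step 1: P = 370 kPa, V = 16.7 L, T = 227.8 K.
Step 2 (adiabatic): W = (P₁V₁ − P₂V₂)/(γ−1) = (6179 − 4856)/0.4 = 3307 J.
W_total = -7733 + 3307 = -4426 J.

W_total ≈ -4.43 kJ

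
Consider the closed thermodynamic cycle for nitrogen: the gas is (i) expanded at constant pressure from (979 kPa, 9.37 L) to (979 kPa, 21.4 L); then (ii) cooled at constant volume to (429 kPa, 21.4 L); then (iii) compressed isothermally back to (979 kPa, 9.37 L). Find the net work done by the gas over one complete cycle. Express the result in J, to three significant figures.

W_net ≈ 4200 J

Leg (i): W = PΔV = (979)(21.4 − 9.37) = 11777 J.
Leg (ii): W = 0.
Leg (iii): W = PᵢVᵢ ln(V_f/Vᵢ) = (9181) ln(9.37/21.4) = -7582 J.
W_net = 11777 − 7582 = 4195 J.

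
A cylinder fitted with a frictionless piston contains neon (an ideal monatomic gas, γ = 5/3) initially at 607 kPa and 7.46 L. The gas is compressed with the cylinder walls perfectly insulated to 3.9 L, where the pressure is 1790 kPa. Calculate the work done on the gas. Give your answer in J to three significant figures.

Adiabatic: W = (P₁V₁ − P₂V₂)/(γ − 1) with γ = 5/3.
P₁V₁ = 4528 J, P₂V₂ = 6981 J.
W = (4528 − 6981) / 0.6667 = -3679 J.
Work on gas = −W_by = 3679 J.

W ≈ 3680 J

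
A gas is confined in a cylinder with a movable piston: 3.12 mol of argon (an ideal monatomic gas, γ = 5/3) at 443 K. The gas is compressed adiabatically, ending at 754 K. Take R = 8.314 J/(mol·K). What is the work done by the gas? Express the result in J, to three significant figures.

W ≈ -12100 J

Adiabatic ⇒ Q = 0, so W_by = −ΔU = nCᵥ(T₁ − T₂).
Cᵥ = 3R/2 = 12.47 J/(mol·K).
W = (3.12)(12.47)(443 − 754) = -12101 J.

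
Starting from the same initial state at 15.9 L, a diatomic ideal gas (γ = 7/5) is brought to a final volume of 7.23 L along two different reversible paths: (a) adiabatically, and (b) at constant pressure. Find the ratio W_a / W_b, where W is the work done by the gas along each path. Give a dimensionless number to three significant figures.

W_a / W_b ≈ 1.70

Path (a) adiabatic: W = P₁V₁(1 − (V₁/V₂)^(γ−1))/(γ−1) → W_a/(P₁V₁) = -0.9264.
Path (b) isobaric: W = P₁(V₂ − V₁) → W_b/(P₁V₁) = -0.5453.
W_a / W_b = -0.9264 / -0.5453 = 1.699.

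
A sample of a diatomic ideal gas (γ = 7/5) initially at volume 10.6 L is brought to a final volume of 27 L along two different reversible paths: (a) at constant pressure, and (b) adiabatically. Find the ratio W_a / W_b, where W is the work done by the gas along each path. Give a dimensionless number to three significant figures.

W_a / W_b ≈ 1.98

Path (a) isobaric: W = P₁(V₂ − V₁) → W_a/(P₁V₁) = 1.547.
Path (b) adiabatic: W = P₁V₁(1 − (V₁/V₂)^(γ−1))/(γ−1) → W_b/(P₁V₁) = 0.78.
W_a / W_b = 1.547 / 0.78 = 1.983.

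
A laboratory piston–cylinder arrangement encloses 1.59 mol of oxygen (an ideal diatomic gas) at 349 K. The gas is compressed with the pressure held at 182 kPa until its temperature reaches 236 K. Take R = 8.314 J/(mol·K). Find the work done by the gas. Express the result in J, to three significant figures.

W ≈ -1490 J

Isobaric: W = P ΔV = nR ΔT.
W = (1.59)(8.314)(236 − 349) = -1494 J.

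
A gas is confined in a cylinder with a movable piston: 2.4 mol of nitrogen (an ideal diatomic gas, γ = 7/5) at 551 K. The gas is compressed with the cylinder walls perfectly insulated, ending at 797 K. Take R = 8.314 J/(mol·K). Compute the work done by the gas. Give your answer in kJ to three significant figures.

W ≈ -12.3 kJ

Adiabatic ⇒ Q = 0, so W_by = −ΔU = nCᵥ(T₁ − T₂).
Cᵥ = 5R/2 = 20.79 J/(mol·K).
W = (2.4)(20.79)(551 − 797) = -12271 J.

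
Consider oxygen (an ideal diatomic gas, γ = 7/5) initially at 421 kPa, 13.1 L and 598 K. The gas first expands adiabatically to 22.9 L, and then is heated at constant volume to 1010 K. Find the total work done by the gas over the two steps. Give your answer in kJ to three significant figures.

Step 1 (adiabatic): W = (P₁V₁ − P₂V₂)/(γ−1) = (5515 − 4411)/0.4 = 2760 J.
Step 2 (isochoric): W = 0 (constant volume).
W_total = 2760 + 0 = 2760 J.

W_total ≈ 2.76 kJ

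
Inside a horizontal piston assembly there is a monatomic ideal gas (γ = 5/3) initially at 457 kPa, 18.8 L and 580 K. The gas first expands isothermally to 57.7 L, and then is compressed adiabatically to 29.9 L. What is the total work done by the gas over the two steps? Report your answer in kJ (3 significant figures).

Step 1 (isothermal): W = P₁V₁ ln(V₂/V₁) = (8592) ln(57.7/18.8) = 9635 J.
After step 1: P = 148.9 kPa, V = 57.7 L, T = 580 K.
Step 2 (adiabatic): W = (P₁V₁ − P₂V₂)/(γ−1) = (8592 − 13317)/0.667 = -7088 J.
W_total = 9635 − 7088 = 2546 J.

W_total ≈ 2.55 kJ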